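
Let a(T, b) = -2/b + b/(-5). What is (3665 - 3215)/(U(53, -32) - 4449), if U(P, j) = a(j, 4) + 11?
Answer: -4500/44393 ≈ -0.10137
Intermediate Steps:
a(T, b) = -2/b - b/5 (a(T, b) = -2/b + b*(-1/5) = -2/b - b/5)
U(P, j) = 97/10 (U(P, j) = (-2/4 - 1/5*4) + 11 = (-2*1/4 - 4/5) + 11 = (-1/2 - 4/5) + 11 = -13/10 + 11 = 97/10)
(3665 - 3215)/(U(53, -32) - 4449) = (3665 - 3215)/(97/10 - 4449) = 450/(-44393/10) = 450*(-10/44393) = -4500/44393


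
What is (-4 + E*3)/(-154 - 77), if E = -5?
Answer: 19/231 ≈ 0.082251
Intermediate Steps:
(-4 + E*3)/(-154 - 77) = (-4 - 5*3)/(-154 - 77) = (-4 - 15)/(-231) = -1/231*(-19) = 19/231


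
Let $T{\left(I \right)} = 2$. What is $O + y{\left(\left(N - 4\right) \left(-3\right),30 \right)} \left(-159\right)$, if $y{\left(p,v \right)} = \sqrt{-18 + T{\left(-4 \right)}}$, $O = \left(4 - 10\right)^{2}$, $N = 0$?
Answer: $36 - 636 i \approx 36.0 - 636.0 i$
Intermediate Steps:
$O = 36$ ($O = \left(-6\right)^{2} = 36$)
$y{\left(p,v \right)} = 4 i$ ($y{\left(p,v \right)} = \sqrt{-18 + 2} = \sqrt{-16} = 4 i$)
$O + y{\left(\left(N - 4\right) \left(-3\right),30 \right)} \left(-159\right) = 36 + 4 i \left(-159\right) = 36 - 636 i$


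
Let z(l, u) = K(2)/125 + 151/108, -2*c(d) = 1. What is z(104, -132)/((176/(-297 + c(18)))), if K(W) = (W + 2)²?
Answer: -222887/86400 ≈ -2.5797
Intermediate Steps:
K(W) = (2 + W)²
c(d) = -½ (c(d) = -½*1 = -½)
z(l, u) = 20603/13500 (z(l, u) = (2 + 2)²/125 + 151/108 = 4²*(1/125) + 151*(1/108) = 16*(1/125) + 151/108 = 16/125 + 151/108 = 20603/13500)
z(104, -132)/((176/(-297 + c(18)))) = 20603/(13500*((176/(-297 - ½)))) = 20603/(13500*((176/(-595/2)))) = 20603/(13500*((-2/595*176))) = 20603/(13500*(-352/595)) = (20603/13500)*(-595/352) = -222887/86400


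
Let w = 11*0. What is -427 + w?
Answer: -427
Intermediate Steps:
w = 0
-427 + w = -427 + 0 = -427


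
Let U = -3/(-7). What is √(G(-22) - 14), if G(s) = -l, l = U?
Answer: I*√707/7 ≈ 3.7985*I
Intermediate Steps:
U = 3/7 (U = -3*(-⅐) = 3/7 ≈ 0.42857)
l = 3/7 ≈ 0.42857
G(s) = -3/7 (G(s) = -1*3/7 = -3/7)
√(G(-22) - 14) = √(-3/7 - 14) = √(-101/7) = I*√707/7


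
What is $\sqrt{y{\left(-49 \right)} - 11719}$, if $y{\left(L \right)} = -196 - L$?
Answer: $i \sqrt{11866} \approx 108.93 i$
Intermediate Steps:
$\sqrt{y{\left(-49 \right)} - 11719} = \sqrt{\left(-196 - -49\right) - 11719} = \sqrt{\left(-196 + 49\right) - 11719} = \sqrt{-147 - 11719} = \sqrt{-11866} = i \sqrt{11866}$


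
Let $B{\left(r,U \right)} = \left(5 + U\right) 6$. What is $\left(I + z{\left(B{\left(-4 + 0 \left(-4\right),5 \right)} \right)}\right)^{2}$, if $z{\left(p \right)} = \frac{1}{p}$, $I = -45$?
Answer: $\frac{7284601}{3600} \approx 2023.5$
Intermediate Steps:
$B{\left(r,U \right)} = 30 + 6 U$
$\left(I + z{\left(B{\left(-4 + 0 \left(-4\right),5 \right)} \right)}\right)^{2} = \left(-45 + \frac{1}{30 + 6 \cdot 5}\right)^{2} = \left(-45 + \frac{1}{30 + 30}\right)^{2} = \left(-45 + \frac{1}{60}\right)^{2} = \left(- \frac{2699}{60}\right)^{2} = \frac{7284601}{3600}$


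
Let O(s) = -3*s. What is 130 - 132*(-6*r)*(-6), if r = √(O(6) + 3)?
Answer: 130 - 4752*I*√15 ≈ 130.0 - 18404.0*I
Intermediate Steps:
r = I*√15 (r = √(-3*6 + 3) = √(-18 + 3) = √(-15) = I*√15 ≈ 3.873*I)
130 - 132*(-6*r)*(-6) = 130 - 132*(-6*I*√15)*(-6) = 130 - 4752*I*√15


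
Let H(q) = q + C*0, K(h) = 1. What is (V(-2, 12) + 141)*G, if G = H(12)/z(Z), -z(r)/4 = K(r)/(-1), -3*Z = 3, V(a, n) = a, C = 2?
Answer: 417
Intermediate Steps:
Z = -1 (Z = -1/3*3 = -1)
H(q) = q (H(q) = q + 2*0 = q + 0 = q)
z(r) = 4 (z(r) = -4/(-1) = -4*(-1) = 4)
G = 3 (G = 12/4 = 12*(1/4) = 3)
(V(-2, 12) + 141)*G = (-2 + 141)*3 = 139*3 = 417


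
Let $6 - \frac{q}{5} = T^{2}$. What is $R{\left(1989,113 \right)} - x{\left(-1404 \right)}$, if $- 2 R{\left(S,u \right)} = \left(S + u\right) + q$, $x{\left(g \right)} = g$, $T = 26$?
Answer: $2028$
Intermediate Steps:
$q = -3350$ ($q = 30 - 5 \cdot 26^{2} = 30 - 3380 = -3350$)
$R{\left(S,u \right)} = 1675 - \frac{S}{2} - \frac{u}{2}$ ($R{\left(S,u \right)} = - \frac{\left(S + u\right) - 3350}{2} = - \frac{-3350 + S + u}{2} = 1675 - \frac{S}{2} - \frac{u}{2}$)
$R{\left(1989,113 \right)} - x{\left(-1404 \right)} = \left(1675 - \frac{1989}{2} - \frac{113}{2}\right) - -1404 = \left(1675 - \frac{1989}{2} - \frac{113}{2}\right) + 1404 = 624 + 1404 = 2028$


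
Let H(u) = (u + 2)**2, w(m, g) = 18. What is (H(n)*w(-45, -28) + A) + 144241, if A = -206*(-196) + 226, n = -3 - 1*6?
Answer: 185725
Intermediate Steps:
n = -9 (n = -3 - 6 = -9)
A = 40602 (A = 40376 + 226 = 40602)
H(u) = (2 + u)**2
(H(n)*w(-45, -28) + A) + 144241 = ((2 - 9)**2*18 + 40602) + 144241 = ((-7)**2*18 + 40602) + 144241 = (49*18 + 40602) + 144241 = (882 + 40602) + 144241 = 41484 + 144241 = 185725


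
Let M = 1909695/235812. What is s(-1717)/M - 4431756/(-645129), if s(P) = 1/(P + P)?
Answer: 1614601548955474/235038150805515 ≈ 6.8695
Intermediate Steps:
M = 636565/78604 (M = 1909695*(1/235812) = 636565/78604 ≈ 8.0984)
s(P) = 1/(2*P)
s(-1717)/M - 4431756/(-645129) = ((½)/(-1717))/(636565/78604) - 4431756/(-645129) = ((½)*(-1/1717))*(78604/636565) - 4431756*(-1/645129) = -1/3434*78604/636565 + 1477252/215043 = -39302/1092982105 + 1477252/215043 = 1614601548955474/235038150805515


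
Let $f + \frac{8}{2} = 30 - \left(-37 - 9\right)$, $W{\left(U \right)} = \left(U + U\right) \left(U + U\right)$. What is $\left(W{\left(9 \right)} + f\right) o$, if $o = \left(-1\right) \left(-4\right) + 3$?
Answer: $2772$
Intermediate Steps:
$W{\left(U \right)} = 4 U^{2}$ ($W{\left(U \right)} = 2 U 2 U = 4 U^{2}$)
$o = 7$ ($o = 4 + 3 = 7$)
$f = 72$ ($f = -4 + \left(30 - \left(-37 - 9\right)\right) = -4 + \left(30 - -46\right) = -4 + \left(30 + 46\right) = -4 + 76 = 72$)
$\left(W{\left(9 \right)} + f\right) o = \left(4 \cdot 9^{2} + 72\right) 7 = \left(4 \cdot 81 + 72\right) 7 = \left(324 + 72\right) 7 = 396 \cdot 7 = 2772$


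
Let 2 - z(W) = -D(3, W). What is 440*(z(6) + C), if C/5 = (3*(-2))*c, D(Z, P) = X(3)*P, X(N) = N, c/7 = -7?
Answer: 655600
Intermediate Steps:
c = -49 (c = 7*(-7) = -49)
D(Z, P) = 3*P
z(W) = 2 + 3*W (z(W) = 2 - (-1)*3*W = 2 - (-3)*W = 2 + 3*W)
C = 1470 (C = 5*((3*(-2))*(-49)) = 5*(-6*(-49)) = 5*294 = 1470)
440*(z(6) + C) = 440*((2 + 3*6) + 1470) = 440*((2 + 18) + 1470) = 440*(20 + 1470) = 440*1490 = 655600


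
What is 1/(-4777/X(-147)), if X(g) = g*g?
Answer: -21609/4777 ≈ -4.5236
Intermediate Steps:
X(g) = g²
1/(-4777/X(-147)) = 1/(-4777/((-147)²)) = 1/(-4777/21609) = -21609/4777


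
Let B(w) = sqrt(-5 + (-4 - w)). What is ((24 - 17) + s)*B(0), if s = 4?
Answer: 33*I ≈ 33.0*I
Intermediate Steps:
B(w) = sqrt(-9 - w)
((24 - 17) + s)*B(0) = ((24 - 17) + 4)*sqrt(-9 - 1*0) = (7 + 4)*sqrt(-9 + 0) = 11*sqrt(-9) = 11*(3*I) = 33*I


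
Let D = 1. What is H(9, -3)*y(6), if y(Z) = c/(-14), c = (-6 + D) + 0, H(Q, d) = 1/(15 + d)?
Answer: 5/168 ≈ 0.029762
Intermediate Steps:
c = -5 (c = (-6 + 1) + 0 = -5 + 0 = -5)
y(Z) = 5/14 (y(Z) = -5/(-14) = -5*(-1/14) = 5/14)
H(9, -3)*y(6) = (5/14)/(15 - 3) = (5/14)/12 = (1/12)*(5/14) = 5/168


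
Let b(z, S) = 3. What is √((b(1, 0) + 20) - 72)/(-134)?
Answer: -7*I/134 ≈ -0.052239*I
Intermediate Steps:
√((b(1, 0) + 20) - 72)/(-134) = √((3 + 20) - 72)/(-134) = -√(23 - 72)/134 = -7*I/134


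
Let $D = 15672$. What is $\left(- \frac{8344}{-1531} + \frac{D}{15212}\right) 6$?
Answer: $\frac{226384140}{5822393} \approx 38.882$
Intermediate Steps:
$\left(- \frac{8344}{-1531} + \frac{D}{15212}\right) 6 = \left(- \frac{8344}{-1531} + \frac{15672}{15212}\right) 6 = \left(\left(-8344\right) \left(- \frac{1}{1531}\right) + 15672 \cdot \frac{1}{15212}\right) 6 = \left(\frac{8344}{1531} + \frac{3918}{3803}\right) 6 = \frac{37730690}{5822393} \cdot 6 = \frac{226384140}{5822393}$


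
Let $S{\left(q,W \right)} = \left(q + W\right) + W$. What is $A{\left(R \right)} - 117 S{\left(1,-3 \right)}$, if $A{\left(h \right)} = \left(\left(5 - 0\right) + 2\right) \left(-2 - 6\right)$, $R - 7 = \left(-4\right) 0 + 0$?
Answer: $529$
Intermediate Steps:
$R = 7$ ($R = 7 + \left(\left(-4\right) 0 + 0\right) = 7 + \left(0 + 0\right) = 7 + 0 = 7$)
$A{\left(h \right)} = -56$ ($A{\left(h \right)} = \left(\left(5 + 0\right) + 2\right) \left(-8\right) = \left(5 + 2\right) \left(-8\right) = 7 \left(-8\right) = -56$)
$S{\left(q,W \right)} = q + 2 W$ ($S{\left(q,W \right)} = \left(W + q\right) + W = q + 2 W$)
$A{\left(R \right)} - 117 S{\left(1,-3 \right)} = -56 - 117 \left(1 + 2 \left(-3\right)\right) = -56 - 117 \left(1 - 6\right) = -56 - -585 = -56 + 585 = 529$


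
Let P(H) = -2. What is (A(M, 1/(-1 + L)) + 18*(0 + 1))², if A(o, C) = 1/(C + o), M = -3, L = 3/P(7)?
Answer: 90601/289 ≈ 313.50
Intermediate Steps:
L = -3/2 (L = 3/(-2) = 3*(-½) = -3/2 ≈ -1.5000)
(A(M, 1/(-1 + L)) + 18*(0 + 1))² = (1/(1/(-1 - 3/2) - 3) + 18*(0 + 1))² = (1/(1/(-5/2) - 3) + 18*1)² = (1/(-⅖ - 3) + 18)² = (1/(-17/5) + 18)² = (-5/17 + 18)² = (301/17)² = 90601/289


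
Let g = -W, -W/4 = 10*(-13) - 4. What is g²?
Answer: 287296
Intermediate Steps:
W = 536 (W = -4*(10*(-13) - 4) = -4*(-130 - 4) = -4*(-134) = 536)
g = -536 (g = -1*536 = -536)
g² = (-536)² = 287296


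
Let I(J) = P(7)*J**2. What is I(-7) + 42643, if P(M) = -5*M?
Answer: 40928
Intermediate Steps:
I(J) = -35*J**2 (I(J) = (-5*7)*J**2 = -35*J**2)
I(-7) + 42643 = -35*(-7)**2 + 42643 = -35*49 + 42643 = -1715 + 42643 = 40928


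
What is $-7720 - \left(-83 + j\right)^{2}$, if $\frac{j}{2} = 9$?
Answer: $-11945$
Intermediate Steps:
$j = 18$ ($j = 2 \cdot 9 = 18$)
$-7720 - \left(-83 + j\right)^{2} = -7720 - \left(-83 + 18\right)^{2} = -7720 - \left(-65\right)^{2} = -7720 - 4225 = -11945$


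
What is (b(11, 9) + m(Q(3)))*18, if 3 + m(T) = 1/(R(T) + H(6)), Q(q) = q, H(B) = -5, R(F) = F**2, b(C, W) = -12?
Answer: -531/2 ≈ -265.50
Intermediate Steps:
m(T) = -3 + 1/(-5 + T**2) (m(T) = -3 + 1/(T**2 - 5) = -3 + 1/(-5 + T**2))
(b(11, 9) + m(Q(3)))*18 = (-12 + (16 - 3*3**2)/(-5 + 3**2))*18 = (-12 + (16 - 3*9)/(-5 + 9))*18 = (-12 + (16 - 27)/4)*18 = (-12 + (1/4)*(-11))*18 = (-12 - 11/4)*18 = -59/4*18 = -531/2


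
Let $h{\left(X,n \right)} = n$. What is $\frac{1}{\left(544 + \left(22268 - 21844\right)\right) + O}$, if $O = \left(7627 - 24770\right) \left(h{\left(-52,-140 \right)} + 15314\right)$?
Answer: $- \frac{1}{260126914} \approx -3.8443 \cdot 10^{-9}$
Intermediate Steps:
$O = -260127882$ ($O = \left(7627 - 24770\right) \left(-140 + 15314\right) = \left(-17143\right) 15174 = -260127882$)
$\frac{1}{\left(544 + \left(22268 - 21844\right)\right) + O} = \frac{1}{\left(544 + \left(22268 - 21844\right)\right) - 260127882} = \frac{1}{\left(544 + 424\right) - 260127882} = \frac{1}{968 - 260127882} = \frac{1}{-260126914} = - \frac{1}{260126914}$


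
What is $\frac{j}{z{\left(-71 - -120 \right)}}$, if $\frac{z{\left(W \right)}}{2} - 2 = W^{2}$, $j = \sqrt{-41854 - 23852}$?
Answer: $\frac{i \sqrt{65706}}{4806} \approx 0.053336 i$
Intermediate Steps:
$j = i \sqrt{65706}$ ($j = \sqrt{-41854 - 23852} = \sqrt{-65706} = i \sqrt{65706} \approx 256.33 i$)
$z{\left(W \right)} = 4 + 2 W^{2}$
$\frac{j}{z{\left(-71 - -120 \right)}} = \frac{i \sqrt{65706}}{4 + 2 \left(-71 - -120\right)^{2}} = \frac{i \sqrt{65706}}{4 + 2 \left(-71 + 120\right)^{2}} = \frac{i \sqrt{65706}}{4 + 2 \cdot 49^{2}} = \frac{i \sqrt{65706}}{4 + 2 \cdot 2401} = \frac{i \sqrt{65706}}{4 + 4802} = \frac{i \sqrt{65706}}{4806}$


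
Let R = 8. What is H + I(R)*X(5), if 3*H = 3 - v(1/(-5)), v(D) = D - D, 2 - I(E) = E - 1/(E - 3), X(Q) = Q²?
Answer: -144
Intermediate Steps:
I(E) = 2 + 1/(-3 + E) - E (I(E) = 2 - (E - 1/(E - 3)) = 2 - (E - 1/(-3 + E)) = 2 + (1/(-3 + E) - E) = 2 + 1/(-3 + E) - E)
v(D) = 0
H = 1 (H = (3 - 1*0)/3 = (3 + 0)/3 = (⅓)*3 = 1)
H + I(R)*X(5) = 1 + ((-5 - 1*8² + 5*8)/(-3 + 8))*5² = 1 + ((-5 - 1*64 + 40)/5)*25 = 1 + ((-5 - 64 + 40)/5)*25 = 1 + ((⅕)*(-29))*25 = 1 - 29/5*25 = 1 - 145 = -144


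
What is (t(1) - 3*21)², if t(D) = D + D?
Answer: 3721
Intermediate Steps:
t(D) = 2*D
(t(1) - 3*21)² = (2*1 - 3*21)² = (2 - 63)² = (-61)² = 3721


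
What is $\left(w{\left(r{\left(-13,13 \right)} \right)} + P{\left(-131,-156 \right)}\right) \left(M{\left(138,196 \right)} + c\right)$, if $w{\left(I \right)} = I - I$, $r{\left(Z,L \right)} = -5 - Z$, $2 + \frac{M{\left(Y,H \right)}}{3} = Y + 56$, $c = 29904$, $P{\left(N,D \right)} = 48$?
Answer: $1463040$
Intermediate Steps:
$M{\left(Y,H \right)} = 162 + 3 Y$ ($M{\left(Y,H \right)} = -6 + 3 \left(Y + 56\right) = -6 + 3 \left(56 + Y\right) = -6 + \left(168 + 3 Y\right) = 162 + 3 Y$)
$w{\left(I \right)} = 0$
$\left(w{\left(r{\left(-13,13 \right)} \right)} + P{\left(-131,-156 \right)}\right) \left(M{\left(138,196 \right)} + c\right) = \left(0 + 48\right) \left(\left(162 + 3 \cdot 138\right) + 29904\right) = 48 \left(\left(162 + 414\right) + 29904\right) = 48 \left(576 + 29904\right) = 48 \cdot 30480 = 1463040$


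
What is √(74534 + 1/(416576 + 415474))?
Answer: √124032029402/1290 ≈ 273.01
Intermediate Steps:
√(74534 + 1/(416576 + 415474)) = √(74534 + 1/832050) = √(62016014701/832050) = √124032029402/1290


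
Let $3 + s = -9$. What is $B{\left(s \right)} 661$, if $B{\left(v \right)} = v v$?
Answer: $95184$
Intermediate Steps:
$s = -12$ ($s = -3 - 9 = -12$)
$B{\left(v \right)} = v^{2}$
$B{\left(s \right)} 661 = \left(-12\right)^{2} \cdot 661 = 144 \cdot 661 = 95184$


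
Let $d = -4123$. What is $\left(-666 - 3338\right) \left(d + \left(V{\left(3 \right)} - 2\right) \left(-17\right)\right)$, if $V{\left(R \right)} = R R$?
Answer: $16984968$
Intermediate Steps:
$V{\left(R \right)} = R^{2}$
$\left(-666 - 3338\right) \left(d + \left(V{\left(3 \right)} - 2\right) \left(-17\right)\right) = \left(-666 - 3338\right) \left(-4123 + \left(3^{2} - 2\right) \left(-17\right)\right) = - 4004 \left(-4123 + \left(9 - 2\right) \left(-17\right)\right) = - 4004 \left(-4123 + 7 \left(-17\right)\right) = - 4004 \left(-4123 - 119\right) = \left(-4004\right) \left(-4242\right) = 16984968$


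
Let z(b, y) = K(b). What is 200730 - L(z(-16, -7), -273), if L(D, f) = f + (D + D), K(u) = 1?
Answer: 201001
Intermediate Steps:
z(b, y) = 1
L(D, f) = f + 2*D
200730 - L(z(-16, -7), -273) = 200730 - (-273 + 2*1) = 200730 - (-273 + 2) = 200730 - 1*(-271) = 200730 + 271 = 201001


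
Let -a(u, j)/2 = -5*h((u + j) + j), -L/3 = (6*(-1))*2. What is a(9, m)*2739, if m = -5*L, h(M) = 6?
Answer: 164340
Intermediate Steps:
L = 36 (L = -3*6*(-1)*2 = -(-18)*2 = -3*(-12) = 36)
m = -180 (m = -5*36 = -180)
a(u, j) = 60 (a(u, j) = -(-10)*6 = -2*(-30) = 60)
a(9, m)*2739 = 60*2739 = 164340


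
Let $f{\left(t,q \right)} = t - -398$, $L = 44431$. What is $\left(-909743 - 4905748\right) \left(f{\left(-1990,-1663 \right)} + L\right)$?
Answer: $-249129818949$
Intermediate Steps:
$f{\left(t,q \right)} = 398 + t$ ($f{\left(t,q \right)} = t + 398 = 398 + t$)
$\left(-909743 - 4905748\right) \left(f{\left(-1990,-1663 \right)} + L\right) = \left(-909743 - 4905748\right) \left(\left(398 - 1990\right) + 44431\right) = - 5815491 \left(-1592 + 44431\right) = \left(-5815491\right) 42839 = -249129818949$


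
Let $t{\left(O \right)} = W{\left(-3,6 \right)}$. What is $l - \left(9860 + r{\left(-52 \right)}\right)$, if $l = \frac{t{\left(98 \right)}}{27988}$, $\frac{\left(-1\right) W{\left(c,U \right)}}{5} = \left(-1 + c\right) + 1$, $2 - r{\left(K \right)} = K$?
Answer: $- \frac{277473017}{27988} \approx -9914.0$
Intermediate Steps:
$r{\left(K \right)} = 2 - K$
$W{\left(c,U \right)} = - 5 c$ ($W{\left(c,U \right)} = - 5 \left(\left(-1 + c\right) + 1\right) = - 5 c$)
$t{\left(O \right)} = 15$ ($t{\left(O \right)} = \left(-5\right) \left(-3\right) = 15$)
$l = \frac{15}{27988} \approx 0.00053594$
$l - \left(9860 + r{\left(-52 \right)}\right) = \frac{15}{27988} - \left(9860 + \left(2 - -52\right)\right) = \frac{15}{27988} - \left(9860 + \left(2 + 52\right)\right) = \frac{15}{27988} - \left(9860 + 54\right) = \frac{15}{27988} - 9914 = - \frac{277473017}{27988}$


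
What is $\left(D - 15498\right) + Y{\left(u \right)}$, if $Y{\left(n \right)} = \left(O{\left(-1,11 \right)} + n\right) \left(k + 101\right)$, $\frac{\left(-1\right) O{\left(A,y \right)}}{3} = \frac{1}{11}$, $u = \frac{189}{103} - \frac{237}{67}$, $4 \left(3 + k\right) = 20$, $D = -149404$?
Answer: $- \frac{121682705}{737} \approx -1.6511 \cdot 10^{5}$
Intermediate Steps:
$k = 2$ ($k = -3 + \frac{1}{4} \cdot 20 = -3 + 5 = 2$)
$u = - \frac{11748}{6901}$ ($u = 189 \cdot \frac{1}{103} - \frac{237}{67} = \frac{189}{103} - \frac{237}{67} = - \frac{11748}{6901} \approx -1.7024$)
$O{\left(A,y \right)} = - \frac{3}{11}$
$Y{\left(n \right)} = - \frac{309}{11} + 103 n$ ($Y{\left(n \right)} = \left(- \frac{3}{11} + n\right) \left(2 + 101\right) = \left(- \frac{3}{11} + n\right) 103 = - \frac{309}{11} + 103 n$)
$\left(D - 15498\right) + Y{\left(u \right)} = \left(-149404 - 15498\right) + \left(- \frac{309}{11} + 103 \left(- \frac{11748}{6901}\right)\right) = -164902 - \frac{149931}{737} = - \frac{121682705}{737}$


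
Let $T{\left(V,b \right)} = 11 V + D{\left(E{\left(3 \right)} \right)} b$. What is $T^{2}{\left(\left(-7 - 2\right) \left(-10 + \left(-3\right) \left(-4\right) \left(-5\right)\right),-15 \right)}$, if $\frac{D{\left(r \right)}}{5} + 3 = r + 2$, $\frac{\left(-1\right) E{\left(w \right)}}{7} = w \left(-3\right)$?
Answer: $5198400$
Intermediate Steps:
$E{\left(w \right)} = 21 w$ ($E{\left(w \right)} = - 7 w \left(-3\right) = - 7 \left(- 3 w\right) = 21 w$)
$D{\left(r \right)} = -5 + 5 r$ ($D{\left(r \right)} = -15 + 5 \left(r + 2\right) = -15 + 5 \left(2 + r\right) = -15 + \left(10 + 5 r\right) = -5 + 5 r$)
$T{\left(V,b \right)} = 11 V + 310 b$ ($T{\left(V,b \right)} = 11 V + \left(-5 + 5 \cdot 21 \cdot 3\right) b = 11 V + \left(-5 + 5 \cdot 63\right) b = 11 V + \left(-5 + 315\right) b = 11 V + 310 b$)
$T^{2}{\left(\left(-7 - 2\right) \left(-10 + \left(-3\right) \left(-4\right) \left(-5\right)\right),-15 \right)} = \left(11 \left(-7 - 2\right) \left(-10 + \left(-3\right) \left(-4\right) \left(-5\right)\right) + 310 \left(-15\right)\right)^{2} = \left(11 \left(- 9 \left(-10 + 12 \left(-5\right)\right)\right) - 4650\right)^{2} = \left(11 \left(- 9 \left(-10 - 60\right)\right) - 4650\right)^{2} = \left(11 \left(\left(-9\right) \left(-70\right)\right) - 4650\right)^{2} = \left(11 \cdot 630 - 4650\right)^{2} = \left(6930 - 4650\right)^{2} = 2280^{2} = 5198400$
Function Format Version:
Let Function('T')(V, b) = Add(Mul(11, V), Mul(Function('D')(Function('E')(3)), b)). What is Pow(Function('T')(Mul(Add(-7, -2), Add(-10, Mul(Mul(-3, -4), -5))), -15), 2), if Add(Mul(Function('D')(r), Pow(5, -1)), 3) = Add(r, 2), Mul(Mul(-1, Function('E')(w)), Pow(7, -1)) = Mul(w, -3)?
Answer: 5198400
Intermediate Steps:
Function('E')(w) = Mul(21, w) (Function('E')(w) = Mul(-7, Mul(w, -3)) = Mul(-7, Mul(-3, w)) = Mul(21, w))
Function('D')(r) = Add(-5, Mul(5, r)) (Function('D')(r) = Add(-15, Mul(5, Add(r, 2))) = Add(-15, Mul(5, Add(2, r))) = Add(-15, Add(10, Mul(5, r))) = Add(-5, Mul(5, r)))
Function('T')(V, b) = Add(Mul(11, V), Mul(310, b)) (Function('T')(V, b) = Add(Mul(11, V), Mul(Add(-5, Mul(5, Mul(21, 3))), b)) = Add(Mul(11, V), Mul(Add(-5, Mul(5, 63)), b)) = Add(Mul(11, V), Mul(Add(-5, 315), b)) = Add(Mul(11, V), Mul(310, b)))
Pow(Function('T')(Mul(Add(-7, -2), Add(-10, Mul(Mul(-3, -4), -5))), -15), 2) = Pow(Add(Mul(11, Mul(Add(-7, -2), Add(-10, Mul(Mul(-3, -4), -5)))), Mul(310, -15)), 2) = Pow(Add(Mul(11, Mul(-9, Add(-10, Mul(12, -5)))), -4650), 2) = Pow(Add(Mul(11, Mul(-9, Add(-10, -60))), -4650), 2) = Pow(Add(Mul(11, Mul(-9, -70)), -4650), 2) = Pow(Add(Mul(11, 630), -4650), 2) = Pow(Add(6930, -4650), 2) = Pow(2280, 2) = 5198400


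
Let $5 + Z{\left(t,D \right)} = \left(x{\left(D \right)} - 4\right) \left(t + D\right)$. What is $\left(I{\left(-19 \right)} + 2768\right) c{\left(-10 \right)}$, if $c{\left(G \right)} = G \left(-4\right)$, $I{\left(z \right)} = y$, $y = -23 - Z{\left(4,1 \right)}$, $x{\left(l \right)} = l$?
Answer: $110600$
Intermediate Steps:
$Z{\left(t,D \right)} = -5 + \left(-4 + D\right) \left(D + t\right)$ ($Z{\left(t,D \right)} = -5 + \left(D - 4\right) \left(t + D\right) = -5 + \left(-4 + D\right) \left(D + t\right)$)
$y = -3$ ($y = -23 - \left(-5 + 1^{2} - 4 - 16 + 1 \cdot 4\right) = -23 - \left(-5 + 1 - 4 - 16 + 4\right) = -23 - -20 = -23 + 20 = -3$)
$I{\left(z \right)} = -3$
$c{\left(G \right)} = - 4 G$
$\left(I{\left(-19 \right)} + 2768\right) c{\left(-10 \right)} = \left(-3 + 2768\right) \left(\left(-4\right) \left(-10\right)\right) = 2765 \cdot 40 = 110600$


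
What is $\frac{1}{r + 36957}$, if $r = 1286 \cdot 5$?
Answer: $\frac{1}{43387} \approx 2.3048 \cdot 10^{-5}$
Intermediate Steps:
$r = 6430$
$\frac{1}{r + 36957} = \frac{1}{6430 + 36957} = \frac{1}{43387}$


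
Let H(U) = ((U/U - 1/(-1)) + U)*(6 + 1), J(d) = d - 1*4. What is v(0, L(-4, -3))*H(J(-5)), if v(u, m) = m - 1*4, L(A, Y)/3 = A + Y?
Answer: 1225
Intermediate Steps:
J(d) = -4 + d (J(d) = d - 4 = -4 + d)
L(A, Y) = 3*A + 3*Y (L(A, Y) = 3*(A + Y) = 3*A + 3*Y)
H(U) = 14 + 7*U (H(U) = ((1 - 1*(-1)) + U)*7 = ((1 + 1) + U)*7 = (2 + U)*7 = 14 + 7*U)
v(u, m) = -4 + m (v(u, m) = m - 4 = -4 + m)
v(0, L(-4, -3))*H(J(-5)) = (-4 + (3*(-4) + 3*(-3)))*(14 + 7*(-4 - 5)) = (-4 + (-12 - 9))*(14 + 7*(-9)) = (-4 - 21)*(14 - 63) = -25*(-49) = 1225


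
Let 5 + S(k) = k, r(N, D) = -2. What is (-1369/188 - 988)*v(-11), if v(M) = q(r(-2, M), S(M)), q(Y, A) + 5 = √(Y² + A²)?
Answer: 935565/188 - 187113*√65/94 ≈ -11072.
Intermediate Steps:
S(k) = -5 + k
q(Y, A) = -5 + √(A² + Y²) (q(Y, A) = -5 + √(Y² + A²) = -5 + √(A² + Y²))
v(M) = -5 + √(4 + (-5 + M)²) (v(M) = -5 + √((-5 + M)² + (-2)²) = -5 + √((-5 + M)² + 4) = -5 + √(4 + (-5 + M)²))
(-1369/188 - 988)*v(-11) = (-1369/188 - 988)*(-5 + √(4 + (-5 - 11)²)) = (-1369*1/188 - 988)*(-5 + √(4 + (-16)²)) = (-1369/188 - 988)*(-5 + √(4 + 256)) = -187113*(-5 + √260)/188 = -187113*(-5 + 2*√65)/188 = 935565/188 - 187113*√65/94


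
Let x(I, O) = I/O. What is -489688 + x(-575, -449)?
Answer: -219869337/449 ≈ -4.8969e+5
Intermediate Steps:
-489688 + x(-575, -449) = -489688 - 575/(-449) = -489688 - 575*(-1/449) = -489688 + 575/449 = -219869337/449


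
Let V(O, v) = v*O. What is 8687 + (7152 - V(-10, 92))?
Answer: 16759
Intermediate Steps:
V(O, v) = O*v
8687 + (7152 - V(-10, 92)) = 8687 + (7152 - (-10)*92) = 8687 + (7152 - 1*(-920)) = 8687 + (7152 + 920) = 8687 + 8072 = 16759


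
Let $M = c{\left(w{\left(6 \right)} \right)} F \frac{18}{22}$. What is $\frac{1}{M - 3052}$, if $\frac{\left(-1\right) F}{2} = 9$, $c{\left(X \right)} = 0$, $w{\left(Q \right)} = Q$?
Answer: $- \frac{1}{3052} \approx -0.00032765$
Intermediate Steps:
$F = -18$ ($F = \left(-2\right) 9 = -18$)
$M = 0$ ($M = 0 \left(-18\right) \frac{18}{22} = 0 \cdot 18 \cdot \frac{1}{22} = 0 \cdot \frac{9}{11} = 0$)
$\frac{1}{M - 3052} = \frac{1}{0 - 3052} = \frac{1}{-3052} = - \frac{1}{3052}$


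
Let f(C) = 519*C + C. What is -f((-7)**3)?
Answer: 178360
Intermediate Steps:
f(C) = 520*C
-f((-7)**3) = -520*(-7)**3 = -520*(-343) = -1*(-178360) = 178360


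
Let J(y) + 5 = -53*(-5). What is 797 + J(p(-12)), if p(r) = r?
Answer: 1057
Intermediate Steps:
J(y) = 260 (J(y) = -5 - 53*(-5) = -5 + 265 = 260)
797 + J(p(-12)) = 797 + 260 = 1057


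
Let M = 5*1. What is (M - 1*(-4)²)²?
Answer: 121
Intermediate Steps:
M = 5
(M - 1*(-4)²)² = (5 - 1*(-4)²)² = (5 - 1*16)² = (5 - 16)² = (-11)² = 121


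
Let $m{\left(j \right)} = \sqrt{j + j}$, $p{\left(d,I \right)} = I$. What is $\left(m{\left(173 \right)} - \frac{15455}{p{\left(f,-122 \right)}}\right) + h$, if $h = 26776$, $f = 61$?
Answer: $\frac{3282127}{122} + \sqrt{346} \approx 26921.0$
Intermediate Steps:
$m{\left(j \right)} = \sqrt{2} \sqrt{j}$ ($m{\left(j \right)} = \sqrt{2 j} = \sqrt{2} \sqrt{j}$)
$\left(m{\left(173 \right)} - \frac{15455}{p{\left(f,-122 \right)}}\right) + h = \left(\sqrt{2} \sqrt{173} - \frac{15455}{-122}\right) + 26776 = \left(\sqrt{346} - - \frac{15455}{122}\right) + 26776 = \left(\sqrt{346} + \frac{15455}{122}\right) + 26776 = \left(\frac{15455}{122} + \sqrt{346}\right) + 26776 = \frac{3282127}{122} + \sqrt{346}$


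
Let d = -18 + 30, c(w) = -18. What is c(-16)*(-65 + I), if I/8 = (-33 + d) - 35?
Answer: 9234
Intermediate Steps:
d = 12
I = -448 (I = 8*((-33 + 12) - 35) = 8*(-21 - 35) = 8*(-56) = -448)
c(-16)*(-65 + I) = -18*(-65 - 448) = -18*(-513) = 9234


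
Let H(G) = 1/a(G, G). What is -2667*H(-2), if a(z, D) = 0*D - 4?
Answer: 2667/4 ≈ 666.75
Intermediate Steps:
a(z, D) = -4 (a(z, D) = 0 - 4 = -4)
H(G) = -¼ (H(G) = 1/(-4) = -¼)
-2667*H(-2) = -2667*(-¼) = 2667/4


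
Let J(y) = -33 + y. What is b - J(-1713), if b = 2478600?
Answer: 2480346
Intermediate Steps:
b - J(-1713) = 2478600 - (-33 - 1713) = 2478600 - 1*(-1746) = 2478600 + 1746 = 2480346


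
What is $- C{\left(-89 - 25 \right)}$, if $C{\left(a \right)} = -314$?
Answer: $314$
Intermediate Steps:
$- C{\left(-89 - 25 \right)} = \left(-1\right) \left(-314\right) = 314$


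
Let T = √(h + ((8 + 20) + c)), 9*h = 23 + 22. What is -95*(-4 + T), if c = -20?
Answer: 380 - 95*√13 ≈ 37.473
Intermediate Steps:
h = 5 (h = (23 + 22)/9 = (⅑)*45 = 5)
T = √13 (T = √(5 + ((8 + 20) - 20)) = √(5 + (28 - 20)) = √(5 + 8) = √13 ≈ 3.6056)
-95*(-4 + T) = -95*(-4 + √13) = 380 - 95*√13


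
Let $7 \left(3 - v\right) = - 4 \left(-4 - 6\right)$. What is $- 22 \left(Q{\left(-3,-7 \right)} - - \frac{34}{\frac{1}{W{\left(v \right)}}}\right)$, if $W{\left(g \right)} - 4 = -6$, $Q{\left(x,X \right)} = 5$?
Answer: $1386$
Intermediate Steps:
$v = - \frac{19}{7}$ ($v = 3 - \frac{\left(-4\right) \left(-4 - 6\right)}{7} = 3 - \frac{\left(-4\right) \left(-10\right)}{7} = 3 - \frac{40}{7} = - \frac{19}{7} \approx -2.7143$)
$W{\left(g \right)} = -2$ ($W{\left(g \right)} = 4 - 6 = -2$)
$- 22 \left(Q{\left(-3,-7 \right)} - - \frac{34}{\frac{1}{W{\left(v \right)}}}\right) = - 22 \left(5 - - \frac{34}{\frac{1}{-2}}\right) = - 22 \left(5 - - \frac{34}{- \frac{1}{2}}\right) = - 22 \left(5 - \left(-34\right) \left(-2\right)\right) = - 22 \left(5 - 68\right) = \left(-22\right) \left(-63\right) = 1386$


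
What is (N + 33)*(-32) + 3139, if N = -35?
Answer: 3203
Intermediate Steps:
(N + 33)*(-32) + 3139 = (-35 + 33)*(-32) + 3139 = -2*(-32) + 3139 = 64 + 3139 = 3203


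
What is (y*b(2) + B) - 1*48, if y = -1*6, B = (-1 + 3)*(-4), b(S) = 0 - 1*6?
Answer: -20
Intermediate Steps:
b(S) = -6 (b(S) = 0 - 6 = -6)
B = -8 (B = 2*(-4) = -8)
y = -6
(y*b(2) + B) - 1*48 = (-6*(-6) - 8) - 1*48 = (36 - 8) - 48 = 28 - 48 = -20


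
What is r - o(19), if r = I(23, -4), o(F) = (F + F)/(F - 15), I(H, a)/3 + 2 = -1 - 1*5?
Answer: -67/2 ≈ -33.500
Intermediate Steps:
I(H, a) = -24 (I(H, a) = -6 + 3*(-1 - 1*5) = -6 + 3*(-1 - 5) = -6 + 3*(-6) = -6 - 18 = -24)
o(F) = 2*F/(-15 + F) (o(F) = (2*F)/(-15 + F) = 2*F/(-15 + F))
r = -24
r - o(19) = -24 - 2*19/(-15 + 19) = -24 - 2*19/4 = -24 - 1*19/2 = -24 - 19/2 = -67/2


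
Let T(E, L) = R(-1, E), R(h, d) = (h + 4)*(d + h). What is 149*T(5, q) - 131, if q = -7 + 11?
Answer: 1657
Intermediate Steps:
q = 4
R(h, d) = (4 + h)*(d + h)
T(E, L) = -3 + 3*E (T(E, L) = (-1)**2 + 4*E + 4*(-1) + E*(-1) = 1 + 4*E - 4 - E = -3 + 3*E)
149*T(5, q) - 131 = 149*(-3 + 3*5) - 131 = 149*(-3 + 15) - 131 = 149*12 - 131 = 1788 - 131 = 1657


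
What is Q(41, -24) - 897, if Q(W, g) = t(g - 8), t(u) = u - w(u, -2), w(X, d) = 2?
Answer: -931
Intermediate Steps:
t(u) = -2 + u (t(u) = u - 1*2 = u - 2 = -2 + u)
Q(W, g) = -10 + g (Q(W, g) = -2 + (g - 8) = -2 + (-8 + g) = -10 + g)
Q(41, -24) - 897 = (-10 - 24) - 897 = -34 - 897 = -931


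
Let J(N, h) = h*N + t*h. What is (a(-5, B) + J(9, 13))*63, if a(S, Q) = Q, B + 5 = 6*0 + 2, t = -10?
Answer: -1008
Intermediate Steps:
B = -3 (B = -5 + (6*0 + 2) = -5 + (0 + 2) = -5 + 2 = -3)
J(N, h) = -10*h + N*h (J(N, h) = h*N - 10*h = N*h - 10*h = -10*h + N*h)
(a(-5, B) + J(9, 13))*63 = (-3 + 13*(-10 + 9))*63 = (-3 + 13*(-1))*63 = (-3 - 13)*63 = -16*63 = -1008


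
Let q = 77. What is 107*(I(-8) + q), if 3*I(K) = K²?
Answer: 31565/3 ≈ 10522.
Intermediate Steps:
I(K) = K²/3
107*(I(-8) + q) = 107*((⅓)*(-8)² + 77) = 107*((⅓)*64 + 77) = 107*(64/3 + 77) = 107*(295/3) = 31565/3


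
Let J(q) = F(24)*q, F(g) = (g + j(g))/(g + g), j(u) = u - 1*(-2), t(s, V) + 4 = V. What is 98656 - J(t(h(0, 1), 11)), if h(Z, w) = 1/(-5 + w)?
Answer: 2367569/24 ≈ 98649.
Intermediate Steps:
t(s, V) = -4 + V
j(u) = 2 + u (j(u) = u + 2 = 2 + u)
F(g) = (2 + 2*g)/(2*g) (F(g) = (g + (2 + g))/(g + g) = (2 + 2*g)/((2*g)) = (2 + 2*g)*(1/(2*g)) = (2 + 2*g)/(2*g))
J(q) = 25*q/24 (J(q) = ((1 + 24)/24)*q = ((1/24)*25)*q = 25*q/24)
98656 - J(t(h(0, 1), 11)) = 98656 - 25*(-4 + 11)/24 = 98656 - 25*7/24 = 98656 - 1*175/24 = 98656 - 175/24 = 2367569/24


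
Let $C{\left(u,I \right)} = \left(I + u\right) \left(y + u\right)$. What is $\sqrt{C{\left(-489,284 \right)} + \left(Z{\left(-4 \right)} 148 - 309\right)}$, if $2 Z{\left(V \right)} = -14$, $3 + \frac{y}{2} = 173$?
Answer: $20 \sqrt{73} \approx 170.88$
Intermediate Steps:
$y = 340$ ($y = -6 + 2 \cdot 173 = -6 + 346 = 340$)
$Z{\left(V \right)} = -7$ ($Z{\left(V \right)} = \frac{1}{2} \left(-14\right) = -7$)
$C{\left(u,I \right)} = \left(340 + u\right) \left(I + u\right)$ ($C{\left(u,I \right)} = \left(I + u\right) \left(340 + u\right) = \left(340 + u\right) \left(I + u\right)$)
$\sqrt{C{\left(-489,284 \right)} + \left(Z{\left(-4 \right)} 148 - 309\right)} = \sqrt{\left(\left(-489\right)^{2} + 340 \cdot 284 + 340 \left(-489\right) + 284 \left(-489\right)\right) - 1345} = \sqrt{\left(239121 + 96560 - 166260 - 138876\right) - 1345} = \sqrt{30545 - 1345} = \sqrt{29200} = 20 \sqrt{73}$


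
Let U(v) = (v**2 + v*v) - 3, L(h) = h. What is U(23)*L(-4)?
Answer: -4220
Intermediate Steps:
U(v) = -3 + 2*v**2 (U(v) = (v**2 + v**2) - 3 = 2*v**2 - 3 = -3 + 2*v**2)
U(23)*L(-4) = (-3 + 2*23**2)*(-4) = (-3 + 2*529)*(-4) = (-3 + 1058)*(-4) = 1055*(-4) = -4220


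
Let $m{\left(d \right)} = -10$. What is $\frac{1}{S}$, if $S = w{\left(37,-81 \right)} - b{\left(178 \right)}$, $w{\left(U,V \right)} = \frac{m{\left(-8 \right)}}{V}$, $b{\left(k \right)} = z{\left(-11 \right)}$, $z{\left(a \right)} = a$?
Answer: $\frac{81}{901} \approx 0.0899$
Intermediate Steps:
$b{\left(k \right)} = -11$
$w{\left(U,V \right)} = - \frac{10}{V}$
$S = \frac{901}{81}$ ($S = - \frac{10}{-81} - -11 = \left(-10\right) \left(- \frac{1}{81}\right) + 11 = \frac{10}{81} + 11 = \frac{901}{81} \approx 11.123$)
$\frac{1}{S} = \frac{1}{\frac{901}{81}} = \frac{81}{901}$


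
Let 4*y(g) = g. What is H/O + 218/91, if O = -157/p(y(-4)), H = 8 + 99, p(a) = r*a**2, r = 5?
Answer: -14459/14287 ≈ -1.0120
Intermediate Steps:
y(g) = g/4
p(a) = 5*a**2
H = 107
O = -157/5 (O = -157/(5*((1/4)*(-4))**2) = -157/(5*(-1)**2) = -157/(5*1) = -157/5 ≈ -31.400)
H/O + 218/91 = 107/(-157/5) + 218/91 = 107*(-5/157) + 218*(1/91) = -535/157 + 218/91 = -14459/14287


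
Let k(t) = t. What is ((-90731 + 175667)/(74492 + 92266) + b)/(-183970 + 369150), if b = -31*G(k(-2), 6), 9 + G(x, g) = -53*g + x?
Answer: 283474963/5146707740 ≈ 0.055079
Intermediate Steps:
G(x, g) = -9 + x - 53*g (G(x, g) = -9 + (-53*g + x) = -9 + (x - 53*g) = -9 + x - 53*g)
b = 10199 (b = -31*(-9 - 2 - 53*6) = -31*(-9 - 2 - 318) = -31*(-329) = 10199)
((-90731 + 175667)/(74492 + 92266) + b)/(-183970 + 369150) = ((-90731 + 175667)/(74492 + 92266) + 10199)/(-183970 + 369150) = (84936/166758 + 10199)/185180 = (84936*(1/166758) + 10199)*(1/185180) = (14156/27793 + 10199)*(1/185180) = (283474963/27793)*(1/185180) = 283474963/5146707740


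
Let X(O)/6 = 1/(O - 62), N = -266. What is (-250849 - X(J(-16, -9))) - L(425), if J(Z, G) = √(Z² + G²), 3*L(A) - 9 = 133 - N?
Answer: -293401341/1169 + 2*√337/1169 ≈ -2.5098e+5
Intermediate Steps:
L(A) = 136 (L(A) = 3 + (133 - 1*(-266))/3 = 3 + (133 + 266)/3 = 3 + (⅓)*399 = 3 + 133 = 136)
J(Z, G) = √(G² + Z²)
X(O) = 6/(-62 + O) (X(O) = 6/(O - 62) = 6/(-62 + O))
(-250849 - X(J(-16, -9))) - L(425) = (-250849 - 6/(-62 + √((-9)² + (-16)²))) - 1*136 = (-250849 - 6/(-62 + √(81 + 256))) - 136 = (-250849 - 6/(-62 + √337)) - 136 = -250985 - 6/(-62 + √337)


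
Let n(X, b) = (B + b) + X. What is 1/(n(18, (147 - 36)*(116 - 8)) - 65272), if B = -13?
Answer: -1/53279 ≈ -1.8769e-5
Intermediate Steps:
n(X, b) = -13 + X + b (n(X, b) = (-13 + b) + X = -13 + X + b)
1/(n(18, (147 - 36)*(116 - 8)) - 65272) = 1/((-13 + 18 + (147 - 36)*(116 - 8)) - 65272) = 1/((-13 + 18 + 111*108) - 65272) = 1/((-13 + 18 + 11988) - 65272) = 1/(11993 - 65272) = 1/(-53279) = -1/53279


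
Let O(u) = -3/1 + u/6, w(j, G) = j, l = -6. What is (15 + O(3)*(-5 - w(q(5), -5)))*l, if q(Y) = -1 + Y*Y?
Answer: -525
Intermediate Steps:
q(Y) = -1 + Y²
O(u) = -3 + u/6 (O(u) = -3*1 + u*(⅙) = -3 + u/6)
(15 + O(3)*(-5 - w(q(5), -5)))*l = (15 + (-3 + (⅙)*3)*(-5 - (-1 + 5²)))*(-6) = (15 + (-3 + ½)*(-5 - (-1 + 25)))*(-6) = (15 - 5*(-5 - 1*24)/2)*(-6) = (15 - 5*(-5 - 24)/2)*(-6) = (15 - 5/2*(-29))*(-6) = (15 + 145/2)*(-6) = (175/2)*(-6) = -525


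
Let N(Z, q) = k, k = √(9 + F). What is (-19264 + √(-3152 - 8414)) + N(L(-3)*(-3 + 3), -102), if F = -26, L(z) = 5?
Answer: -19264 + I*√17 + I*√11566 ≈ -19264.0 + 111.67*I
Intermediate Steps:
k = I*√17 (k = √(9 - 26) = √(-17) = I*√17 ≈ 4.1231*I)
N(Z, q) = I*√17
(-19264 + √(-3152 - 8414)) + N(L(-3)*(-3 + 3), -102) = (-19264 + √(-3152 - 8414)) + I*√17 = (-19264 + √(-11566)) + I*√17 = (-19264 + I*√11566) + I*√17 = -19264 + I*√17 + I*√11566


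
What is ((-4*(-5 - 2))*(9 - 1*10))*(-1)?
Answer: 28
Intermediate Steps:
((-4*(-5 - 2))*(9 - 1*10))*(-1) = ((-4*(-7))*(9 - 10))*(-1) = (28*(-1))*(-1) = -28*(-1) = 28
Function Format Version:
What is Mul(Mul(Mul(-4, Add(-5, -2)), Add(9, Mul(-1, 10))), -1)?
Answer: 28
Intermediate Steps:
Mul(Mul(Mul(-4, Add(-5, -2)), Add(9, Mul(-1, 10))), -1) = Mul(Mul(Mul(-4, -7), Add(9, -10)), -1) = Mul(Mul(28, -1), -1) = Mul(-28, -1) = 28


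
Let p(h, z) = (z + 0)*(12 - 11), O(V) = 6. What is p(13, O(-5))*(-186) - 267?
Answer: -1383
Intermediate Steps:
p(h, z) = z (p(h, z) = z*1 = z)
p(13, O(-5))*(-186) - 267 = 6*(-186) - 267 = -1116 - 267 = -1383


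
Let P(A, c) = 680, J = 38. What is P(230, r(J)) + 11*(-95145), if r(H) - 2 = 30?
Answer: -1045915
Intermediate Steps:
r(H) = 32 (r(H) = 2 + 30 = 32)
P(230, r(J)) + 11*(-95145) = 680 + 11*(-95145) = 680 - 1046595 = -1045915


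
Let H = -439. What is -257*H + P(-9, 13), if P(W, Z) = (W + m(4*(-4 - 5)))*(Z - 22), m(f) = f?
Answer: 113228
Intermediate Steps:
P(W, Z) = (-36 + W)*(-22 + Z) (P(W, Z) = (W + 4*(-4 - 5))*(Z - 22) = (W + 4*(-9))*(-22 + Z) = (W - 36)*(-22 + Z) = (-36 + W)*(-22 + Z))
-257*H + P(-9, 13) = -257*(-439) + (792 - 36*13 - 22*(-9) - 9*13) = 112823 + (792 - 468 + 198 - 117) = 112823 + 405 = 113228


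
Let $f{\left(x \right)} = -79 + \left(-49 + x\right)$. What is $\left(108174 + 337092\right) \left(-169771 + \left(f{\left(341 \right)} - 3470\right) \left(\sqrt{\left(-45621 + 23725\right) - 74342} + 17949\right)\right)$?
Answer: $-26105795970624 - 1450231362 i \sqrt{96238} \approx -2.6106 \cdot 10^{13} - 4.4989 \cdot 10^{11} i$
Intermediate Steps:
$f{\left(x \right)} = -128 + x$
$\left(108174 + 337092\right) \left(-169771 + \left(f{\left(341 \right)} - 3470\right) \left(\sqrt{\left(-45621 + 23725\right) - 74342} + 17949\right)\right) = \left(108174 + 337092\right) \left(-169771 + \left(\left(-128 + 341\right) - 3470\right) \left(\sqrt{\left(-45621 + 23725\right) - 74342} + 17949\right)\right) = 445266 \left(-169771 + \left(213 - 3470\right) \left(\sqrt{-21896 - 74342} + 17949\right)\right) = 445266 \left(-169771 - 3257 \left(\sqrt{-96238} + 17949\right)\right) = 445266 \left(-169771 - 3257 \left(i \sqrt{96238} + 17949\right)\right) = 445266 \left(-169771 - 3257 \left(17949 + i \sqrt{96238}\right)\right) = 445266 \left(-169771 - \left(58459893 + 3257 i \sqrt{96238}\right)\right) = 445266 \left(-58629664 - 3257 i \sqrt{96238}\right) = -26105795970624 - 1450231362 i \sqrt{96238}$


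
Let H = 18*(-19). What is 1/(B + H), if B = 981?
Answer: 1/639 ≈ 0.0015649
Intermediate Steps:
H = -342
1/(B + H) = 1/(981 - 342) = 1/639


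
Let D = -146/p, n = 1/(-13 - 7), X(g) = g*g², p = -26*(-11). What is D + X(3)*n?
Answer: -5321/2860 ≈ -1.8605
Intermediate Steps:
p = 286
X(g) = g³
n = -1/20 (n = 1/(-20) = -1/20 ≈ -0.050000)
D = -73/143 (D = -146/286 = -146*1/286 = -73/143 ≈ -0.51049)
D + X(3)*n = -73/143 + 3³*(-1/20) = -73/143 + 27*(-1/20) = -73/143 - 27/20 = -5321/2860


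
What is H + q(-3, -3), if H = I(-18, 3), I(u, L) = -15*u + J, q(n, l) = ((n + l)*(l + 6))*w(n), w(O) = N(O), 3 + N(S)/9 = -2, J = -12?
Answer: 1068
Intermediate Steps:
N(S) = -45 (N(S) = -27 + 9*(-2) = -27 - 18 = -45)
w(O) = -45
q(n, l) = -45*(6 + l)*(l + n) (q(n, l) = ((n + l)*(l + 6))*(-45) = ((l + n)*(6 + l))*(-45) = ((6 + l)*(l + n))*(-45) = -45*(6 + l)*(l + n))
I(u, L) = -12 - 15*u (I(u, L) = -15*u - 12 = -12 - 15*u)
H = 258 (H = -12 - 15*(-18) = -12 + 270 = 258)
H + q(-3, -3) = 258 + (-270*(-3) - 270*(-3) - 45*(-3)² - 45*(-3)*(-3)) = 258 + (810 + 810 - 45*9 - 405) = 258 + (810 + 810 - 405 - 405) = 258 + 810 = 1068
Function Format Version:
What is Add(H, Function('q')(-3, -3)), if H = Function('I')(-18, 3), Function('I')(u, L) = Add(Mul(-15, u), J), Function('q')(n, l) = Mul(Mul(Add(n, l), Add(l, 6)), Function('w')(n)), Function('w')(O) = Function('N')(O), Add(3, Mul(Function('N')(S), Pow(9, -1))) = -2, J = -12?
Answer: 1068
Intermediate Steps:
Function('N')(S) = -45 (Function('N')(S) = Add(-27, Mul(9, -2)) = Add(-27, -18) = -45)
Function('w')(O) = -45
Function('q')(n, l) = Mul(-45, Add(6, l), Add(l, n)) (Function('q')(n, l) = Mul(Mul(Add(n, l), Add(l, 6)), -45) = Mul(Mul(Add(l, n), Add(6, l)), -45) = Mul(Mul(Add(6, l), Add(l, n)), -45) = Mul(-45, Add(6, l), Add(l, n)))
Function('I')(u, L) = Add(-12, Mul(-15, u)) (Function('I')(u, L) = Add(Mul(-15, u), -12) = Add(-12, Mul(-15, u)))
H = 258 (H = Add(-12, Mul(-15, -18)) = Add(-12, 270) = 258)
Add(H, Function('q')(-3, -3)) = Add(258, Add(Mul(-270, -3), Mul(-270, -3), Mul(-45, Pow(-3, 2)), Mul(-45, -3, -3))) = Add(258, Add(810, 810, Mul(-45, 9), -405)) = Add(258, Add(810, 810, -405, -405)) = Add(258, 810) = 1068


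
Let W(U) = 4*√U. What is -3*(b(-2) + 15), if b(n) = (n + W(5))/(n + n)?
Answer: -93/2 + 3*√5 ≈ -39.792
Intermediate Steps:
b(n) = (n + 4*√5)/(2*n) (b(n) = (n + 4*√5)/(n + n) = (n + 4*√5)/((2*n)) = (n + 4*√5)*(1/(2*n)) = (n + 4*√5)/(2*n))
-3*(b(-2) + 15) = -3*((½)*(-2 + 4*√5)/(-2) + 15) = -3*((½)*(-½)*(-2 + 4*√5) + 15) = -3*((½ - √5) + 15) = -3*(31/2 - √5) = -93/2 + 3*√5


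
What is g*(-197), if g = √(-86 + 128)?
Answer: -197*√42 ≈ -1276.7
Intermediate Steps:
g = √42 ≈ 6.4807
g*(-197) = √42*(-197) = -197*√42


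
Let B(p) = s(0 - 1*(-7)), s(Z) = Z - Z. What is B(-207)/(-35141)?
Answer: 0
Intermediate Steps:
s(Z) = 0
B(p) = 0
B(-207)/(-35141) = 0/(-35141) = 0*(-1/35141) = 0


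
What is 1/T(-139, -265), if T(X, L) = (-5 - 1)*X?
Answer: 1/834 ≈ 0.0011990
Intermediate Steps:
T(X, L) = -6*X
1/T(-139, -265) = 1/(-6*(-139)) = 1/834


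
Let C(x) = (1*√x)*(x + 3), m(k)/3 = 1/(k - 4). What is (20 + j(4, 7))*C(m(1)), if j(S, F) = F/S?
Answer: 87*I/2 ≈ 43.5*I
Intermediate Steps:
m(k) = 3/(-4 + k) (m(k) = 3/(k - 4) = 3/(-4 + k))
C(x) = √x*(3 + x)
(20 + j(4, 7))*C(m(1)) = (20 + 7/4)*(√(3/(-4 + 1))*(3 + 3/(-4 + 1))) = (20 + 7*(¼))*(√(3/(-3))*(3 + 3/(-3))) = (20 + 7/4)*(√(3*(-⅓))*(3 + 3*(-⅓))) = 87*(√(-1)*(3 - 1))/4 = 87*(I*2)/4 = 87*(2*I)/4 = 87*I/2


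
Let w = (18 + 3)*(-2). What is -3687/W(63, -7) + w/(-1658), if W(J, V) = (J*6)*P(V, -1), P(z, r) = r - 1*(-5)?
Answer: -1008257/417816 ≈ -2.4132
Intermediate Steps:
P(z, r) = 5 + r (P(z, r) = r + 5 = 5 + r)
W(J, V) = 24*J (W(J, V) = (J*6)*(5 - 1) = (6*J)*4 = 24*J)
w = -42 (w = 21*(-2) = -42)
-3687/W(63, -7) + w/(-1658) = -3687/(24*63) - 42/(-1658) = -3687/1512 - 42*(-1/1658) = -3687*1/1512 + 21/829 = -1229/504 + 21/829 = -1008257/417816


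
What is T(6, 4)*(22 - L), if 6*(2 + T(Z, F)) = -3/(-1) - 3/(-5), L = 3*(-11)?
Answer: -77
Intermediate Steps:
L = -33
T(Z, F) = -7/5 (T(Z, F) = -2 + (-3/(-1) - 3/(-5))/6 = -2 + (-3*(-1) - 3*(-⅕))/6 = -2 + (3 + ⅗)/6 = -2 + (⅙)*(18/5) = -2 + ⅗ = -7/5)
T(6, 4)*(22 - L) = -7*(22 - 1*(-33))/5 = -7*(22 + 33)/5 = -7/5*55 = -77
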